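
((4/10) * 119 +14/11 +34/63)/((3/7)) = 171214/1485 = 115.30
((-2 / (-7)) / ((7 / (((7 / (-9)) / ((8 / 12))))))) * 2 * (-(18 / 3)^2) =24 / 7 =3.43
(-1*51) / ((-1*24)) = 17 / 8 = 2.12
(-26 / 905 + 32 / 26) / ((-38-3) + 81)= 7071 / 235300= 0.03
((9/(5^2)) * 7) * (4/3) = 84/25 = 3.36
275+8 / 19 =5233 / 19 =275.42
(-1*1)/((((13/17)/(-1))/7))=119/13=9.15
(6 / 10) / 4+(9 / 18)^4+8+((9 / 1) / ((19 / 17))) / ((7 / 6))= 160821 / 10640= 15.11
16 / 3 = 5.33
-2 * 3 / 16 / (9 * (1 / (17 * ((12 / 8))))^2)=-867 / 32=-27.09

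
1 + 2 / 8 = 5 / 4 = 1.25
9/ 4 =2.25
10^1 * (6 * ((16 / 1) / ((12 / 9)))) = 720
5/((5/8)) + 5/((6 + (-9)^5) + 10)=472259/59033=8.00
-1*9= -9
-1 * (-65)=65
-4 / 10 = -2 / 5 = -0.40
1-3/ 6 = 1/ 2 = 0.50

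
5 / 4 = 1.25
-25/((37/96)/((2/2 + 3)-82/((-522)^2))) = -217970800/840159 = -259.44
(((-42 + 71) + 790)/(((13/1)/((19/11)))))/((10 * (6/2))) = 399/110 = 3.63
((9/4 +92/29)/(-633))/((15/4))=-629/275355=-0.00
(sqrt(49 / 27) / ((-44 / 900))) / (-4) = 6.89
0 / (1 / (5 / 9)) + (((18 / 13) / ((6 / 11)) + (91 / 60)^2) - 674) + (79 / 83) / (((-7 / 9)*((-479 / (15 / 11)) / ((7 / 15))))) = -13695625740469 / 20466903600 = -669.16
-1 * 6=-6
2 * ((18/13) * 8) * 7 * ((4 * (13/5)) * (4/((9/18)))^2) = 516096/5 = 103219.20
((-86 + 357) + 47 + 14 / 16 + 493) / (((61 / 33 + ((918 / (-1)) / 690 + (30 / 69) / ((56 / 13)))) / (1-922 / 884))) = -3278253825 / 58143332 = -56.38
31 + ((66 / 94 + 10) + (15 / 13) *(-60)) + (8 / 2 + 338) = 192142 / 611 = 314.47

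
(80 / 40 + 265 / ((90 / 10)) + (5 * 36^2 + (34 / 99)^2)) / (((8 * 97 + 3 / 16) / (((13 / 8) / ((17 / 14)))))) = 23230415572 / 2069216523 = 11.23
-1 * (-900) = 900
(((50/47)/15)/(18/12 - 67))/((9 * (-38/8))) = 80/3158541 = 0.00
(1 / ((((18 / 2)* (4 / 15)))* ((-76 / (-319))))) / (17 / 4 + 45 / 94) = 74965 / 202692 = 0.37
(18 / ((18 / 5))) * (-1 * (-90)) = 450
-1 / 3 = -0.33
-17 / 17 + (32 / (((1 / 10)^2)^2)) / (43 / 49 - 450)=-15702007 / 22007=-713.50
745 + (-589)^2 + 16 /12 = 1043002 /3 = 347667.33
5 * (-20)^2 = 2000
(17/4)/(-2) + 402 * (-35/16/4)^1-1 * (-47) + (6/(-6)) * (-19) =-4991/32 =-155.97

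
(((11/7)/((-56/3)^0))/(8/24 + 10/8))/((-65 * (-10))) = 66/43225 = 0.00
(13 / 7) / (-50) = -13 / 350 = -0.04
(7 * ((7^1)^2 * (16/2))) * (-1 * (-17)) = 46648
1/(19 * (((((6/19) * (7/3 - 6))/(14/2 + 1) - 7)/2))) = -8/543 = -0.01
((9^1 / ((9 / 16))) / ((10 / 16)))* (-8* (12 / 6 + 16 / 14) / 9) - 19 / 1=-90.52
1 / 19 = 0.05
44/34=22/17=1.29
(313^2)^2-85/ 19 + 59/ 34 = 6200259523037/ 646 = 9597924958.26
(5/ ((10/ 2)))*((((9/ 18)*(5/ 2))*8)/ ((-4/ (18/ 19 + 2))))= -140/ 19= -7.37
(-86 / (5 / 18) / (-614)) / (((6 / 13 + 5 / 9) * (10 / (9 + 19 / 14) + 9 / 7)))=2626182 / 11925415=0.22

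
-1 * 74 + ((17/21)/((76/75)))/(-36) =-1417673/19152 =-74.02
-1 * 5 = -5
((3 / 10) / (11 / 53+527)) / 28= 53 / 2607920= 0.00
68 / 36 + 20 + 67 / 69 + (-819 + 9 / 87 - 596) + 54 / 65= -542841578 / 390195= -1391.21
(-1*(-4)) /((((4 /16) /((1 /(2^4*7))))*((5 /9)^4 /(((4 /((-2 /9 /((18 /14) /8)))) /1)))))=-531441 /122500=-4.34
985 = 985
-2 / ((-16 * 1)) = 1 / 8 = 0.12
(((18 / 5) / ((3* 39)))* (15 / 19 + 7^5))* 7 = 4470872 / 1235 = 3620.14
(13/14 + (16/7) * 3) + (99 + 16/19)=28629/266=107.63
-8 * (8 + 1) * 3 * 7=-1512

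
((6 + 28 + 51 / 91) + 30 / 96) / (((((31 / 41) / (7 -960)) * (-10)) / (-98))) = -2777504205 / 6448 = -430754.37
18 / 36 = 1 / 2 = 0.50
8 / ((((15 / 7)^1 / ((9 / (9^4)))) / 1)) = 0.01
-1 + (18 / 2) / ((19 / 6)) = 35 / 19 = 1.84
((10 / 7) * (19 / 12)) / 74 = 95 / 3108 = 0.03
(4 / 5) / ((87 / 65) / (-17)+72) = 884 / 79473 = 0.01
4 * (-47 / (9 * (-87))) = 188 / 783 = 0.24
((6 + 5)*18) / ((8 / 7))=173.25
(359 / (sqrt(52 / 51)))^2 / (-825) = -2190977 / 14300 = -153.22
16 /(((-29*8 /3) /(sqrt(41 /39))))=-2*sqrt(1599) /377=-0.21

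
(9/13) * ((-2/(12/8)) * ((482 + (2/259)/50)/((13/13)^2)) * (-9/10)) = 168531354/420875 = 400.43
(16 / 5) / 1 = 3.20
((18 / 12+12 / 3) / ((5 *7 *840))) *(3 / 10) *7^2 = 11 / 4000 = 0.00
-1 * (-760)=760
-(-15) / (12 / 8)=10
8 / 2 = 4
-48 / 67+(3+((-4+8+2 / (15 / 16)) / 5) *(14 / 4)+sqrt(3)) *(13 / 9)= 13 *sqrt(3) / 9+444037 / 45225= 12.32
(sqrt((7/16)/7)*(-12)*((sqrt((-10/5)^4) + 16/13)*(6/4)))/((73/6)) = -1836/949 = -1.93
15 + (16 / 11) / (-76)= 3131 / 209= 14.98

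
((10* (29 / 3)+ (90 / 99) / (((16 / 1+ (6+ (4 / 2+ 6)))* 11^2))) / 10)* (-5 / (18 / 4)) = -385991 / 35937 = -10.74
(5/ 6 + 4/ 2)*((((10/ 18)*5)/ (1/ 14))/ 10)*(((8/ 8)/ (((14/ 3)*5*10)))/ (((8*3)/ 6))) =17/ 1440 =0.01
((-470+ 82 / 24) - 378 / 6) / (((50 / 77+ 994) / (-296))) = 441595 / 2802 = 157.60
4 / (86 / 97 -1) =-388 / 11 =-35.27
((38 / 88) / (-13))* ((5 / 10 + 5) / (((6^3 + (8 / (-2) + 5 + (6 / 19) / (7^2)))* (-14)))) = 2527 / 42022864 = 0.00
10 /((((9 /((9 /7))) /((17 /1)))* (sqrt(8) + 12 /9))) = -255 /49 + 765* sqrt(2) /98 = 5.84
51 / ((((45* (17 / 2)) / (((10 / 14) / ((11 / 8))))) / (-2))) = -0.14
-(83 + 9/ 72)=-665/ 8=-83.12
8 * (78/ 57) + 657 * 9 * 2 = 224902/ 19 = 11836.95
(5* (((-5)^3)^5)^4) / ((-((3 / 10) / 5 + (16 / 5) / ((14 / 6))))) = -1517883041479706207610433921217918395996093750 / 501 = -3029706669620172071078710000000000000000000.00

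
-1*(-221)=221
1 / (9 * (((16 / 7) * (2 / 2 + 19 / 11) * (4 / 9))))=77 / 1920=0.04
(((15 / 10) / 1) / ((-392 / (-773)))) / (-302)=-2319 / 236768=-0.01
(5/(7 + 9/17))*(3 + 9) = 7.97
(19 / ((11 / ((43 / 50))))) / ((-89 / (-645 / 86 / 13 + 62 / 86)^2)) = -492499 / 1422878600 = -0.00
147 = 147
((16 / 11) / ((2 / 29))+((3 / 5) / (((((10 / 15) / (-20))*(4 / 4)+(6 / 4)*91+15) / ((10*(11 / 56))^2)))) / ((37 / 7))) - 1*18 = 320415187 / 103566848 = 3.09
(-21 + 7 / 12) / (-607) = 0.03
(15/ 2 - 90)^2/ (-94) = -27225/ 376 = -72.41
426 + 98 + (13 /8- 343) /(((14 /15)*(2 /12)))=-93551 /56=-1670.55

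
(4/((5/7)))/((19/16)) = 448/95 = 4.72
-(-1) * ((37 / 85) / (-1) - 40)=-40.44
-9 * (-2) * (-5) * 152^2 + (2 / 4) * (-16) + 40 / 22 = -22873028 / 11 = -2079366.18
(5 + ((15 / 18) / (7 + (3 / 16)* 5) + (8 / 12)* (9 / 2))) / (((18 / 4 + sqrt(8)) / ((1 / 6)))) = 3088 / 6223 - 12352* sqrt(2) / 56007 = 0.18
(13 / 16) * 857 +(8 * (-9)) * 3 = 7685 / 16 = 480.31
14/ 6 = 7/ 3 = 2.33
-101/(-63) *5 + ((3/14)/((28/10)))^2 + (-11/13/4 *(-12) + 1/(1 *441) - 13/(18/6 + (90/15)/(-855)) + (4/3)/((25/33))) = 764774910929/95848880400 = 7.98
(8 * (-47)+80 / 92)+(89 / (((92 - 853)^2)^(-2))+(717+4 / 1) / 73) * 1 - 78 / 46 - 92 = 50116338030906695 / 1679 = 29848920804590.05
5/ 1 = 5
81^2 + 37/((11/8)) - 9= 6578.91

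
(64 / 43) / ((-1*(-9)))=0.17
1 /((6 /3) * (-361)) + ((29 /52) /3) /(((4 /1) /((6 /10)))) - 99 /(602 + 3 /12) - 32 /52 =-1588071 /2108240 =-0.75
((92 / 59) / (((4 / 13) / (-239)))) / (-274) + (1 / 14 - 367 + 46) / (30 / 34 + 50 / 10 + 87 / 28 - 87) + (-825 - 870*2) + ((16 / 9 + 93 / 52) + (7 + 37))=-352420948999831 / 140468346252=-2508.90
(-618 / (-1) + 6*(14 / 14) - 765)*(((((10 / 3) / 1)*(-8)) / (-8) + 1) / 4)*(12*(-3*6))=32994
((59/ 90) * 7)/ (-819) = -59/ 10530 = -0.01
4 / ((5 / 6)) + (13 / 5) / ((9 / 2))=242 / 45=5.38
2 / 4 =1 / 2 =0.50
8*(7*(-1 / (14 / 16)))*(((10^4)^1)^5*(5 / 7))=-32000000000000000000000 / 7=-4571428571428571428571.43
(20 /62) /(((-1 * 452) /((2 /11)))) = -5 /38533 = -0.00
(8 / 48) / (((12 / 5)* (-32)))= -0.00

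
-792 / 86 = -396 / 43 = -9.21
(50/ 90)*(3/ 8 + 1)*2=1.53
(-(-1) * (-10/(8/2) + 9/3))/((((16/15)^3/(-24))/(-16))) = 10125/64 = 158.20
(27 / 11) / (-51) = -9 / 187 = -0.05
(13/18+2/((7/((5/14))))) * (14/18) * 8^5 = 11911168/567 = 21007.35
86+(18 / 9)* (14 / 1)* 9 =338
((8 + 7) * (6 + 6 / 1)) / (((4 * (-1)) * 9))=-5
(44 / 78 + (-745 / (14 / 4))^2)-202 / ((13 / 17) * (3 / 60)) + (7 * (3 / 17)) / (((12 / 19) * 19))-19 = 5198797589 / 129948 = 40006.75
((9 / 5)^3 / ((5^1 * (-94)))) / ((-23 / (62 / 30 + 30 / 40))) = 41067 / 27025000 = 0.00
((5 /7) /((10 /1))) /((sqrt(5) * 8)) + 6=sqrt(5) /560 + 6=6.00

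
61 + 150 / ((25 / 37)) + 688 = 971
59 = 59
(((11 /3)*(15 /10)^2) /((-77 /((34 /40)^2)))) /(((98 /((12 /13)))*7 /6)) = -7803 /12485200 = -0.00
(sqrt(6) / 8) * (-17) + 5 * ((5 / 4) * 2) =7.29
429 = 429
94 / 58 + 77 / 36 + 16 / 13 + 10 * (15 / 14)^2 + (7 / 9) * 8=15090923 / 665028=22.69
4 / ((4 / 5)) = 5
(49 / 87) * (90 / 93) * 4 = 1960 / 899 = 2.18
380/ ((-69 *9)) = -380/ 621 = -0.61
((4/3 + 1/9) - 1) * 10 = 40/9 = 4.44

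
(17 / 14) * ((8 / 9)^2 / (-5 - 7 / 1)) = -136 / 1701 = -0.08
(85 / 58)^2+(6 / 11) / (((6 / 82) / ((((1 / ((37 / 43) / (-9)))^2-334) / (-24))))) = 5464259131 / 75987714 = 71.91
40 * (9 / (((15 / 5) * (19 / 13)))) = 1560 / 19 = 82.11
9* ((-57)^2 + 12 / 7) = 204795 / 7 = 29256.43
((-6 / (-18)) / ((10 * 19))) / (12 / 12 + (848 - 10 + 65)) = 1 / 515280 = 0.00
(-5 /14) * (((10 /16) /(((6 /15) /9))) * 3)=-15.07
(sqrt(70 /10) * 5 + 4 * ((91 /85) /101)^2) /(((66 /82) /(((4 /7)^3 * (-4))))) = -52480 * sqrt(7) /11319 - 7095296 /17025213975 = -12.27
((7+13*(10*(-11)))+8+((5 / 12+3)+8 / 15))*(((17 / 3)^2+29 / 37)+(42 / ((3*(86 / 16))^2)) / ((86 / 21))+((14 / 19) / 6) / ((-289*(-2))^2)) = -10413313908727332745 / 224077171936368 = -46472.00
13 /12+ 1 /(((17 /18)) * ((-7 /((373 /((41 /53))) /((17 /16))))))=-67243405 /995316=-67.56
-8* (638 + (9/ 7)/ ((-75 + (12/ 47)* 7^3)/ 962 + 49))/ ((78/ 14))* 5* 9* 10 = -11876888169600/ 28809001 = -412263.10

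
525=525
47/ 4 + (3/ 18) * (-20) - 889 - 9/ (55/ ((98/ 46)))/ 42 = -13367381/ 15180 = -880.59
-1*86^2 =-7396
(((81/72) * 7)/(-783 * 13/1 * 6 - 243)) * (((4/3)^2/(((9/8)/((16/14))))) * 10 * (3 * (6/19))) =-2560/1165023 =-0.00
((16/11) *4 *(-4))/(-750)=128/4125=0.03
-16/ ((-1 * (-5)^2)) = 16/ 25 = 0.64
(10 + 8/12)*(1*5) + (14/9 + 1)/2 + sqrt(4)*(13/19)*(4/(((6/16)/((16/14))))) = 170675/2394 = 71.29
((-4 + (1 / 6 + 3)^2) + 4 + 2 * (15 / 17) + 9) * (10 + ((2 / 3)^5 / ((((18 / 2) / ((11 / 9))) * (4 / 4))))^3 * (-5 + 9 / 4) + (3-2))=62787734219786125 / 274521509459532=228.72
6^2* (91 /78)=42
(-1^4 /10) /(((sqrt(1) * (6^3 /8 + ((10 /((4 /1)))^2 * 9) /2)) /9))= -4 /245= -0.02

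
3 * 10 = 30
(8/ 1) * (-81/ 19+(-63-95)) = -1298.11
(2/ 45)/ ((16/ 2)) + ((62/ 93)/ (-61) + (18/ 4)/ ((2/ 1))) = 12323/ 5490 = 2.24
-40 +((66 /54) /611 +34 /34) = -39.00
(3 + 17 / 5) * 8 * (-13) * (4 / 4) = -3328 / 5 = -665.60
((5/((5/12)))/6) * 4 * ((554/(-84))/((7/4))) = -4432/147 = -30.15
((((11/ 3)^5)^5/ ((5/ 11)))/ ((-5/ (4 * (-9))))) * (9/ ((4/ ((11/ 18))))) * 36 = 26219988382999860734122920742/ 261508830075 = 100264256375129059.72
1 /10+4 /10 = 1 /2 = 0.50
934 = 934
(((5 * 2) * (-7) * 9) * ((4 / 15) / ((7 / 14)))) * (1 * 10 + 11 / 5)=-20496 / 5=-4099.20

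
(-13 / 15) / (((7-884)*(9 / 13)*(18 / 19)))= 3211 / 2131110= 0.00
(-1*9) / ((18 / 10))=-5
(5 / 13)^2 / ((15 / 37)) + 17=8804 / 507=17.36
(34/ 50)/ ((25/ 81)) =1377/ 625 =2.20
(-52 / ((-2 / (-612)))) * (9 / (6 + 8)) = -71604 / 7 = -10229.14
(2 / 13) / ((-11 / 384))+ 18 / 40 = -14073 / 2860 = -4.92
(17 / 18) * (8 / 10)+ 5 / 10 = 113 / 90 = 1.26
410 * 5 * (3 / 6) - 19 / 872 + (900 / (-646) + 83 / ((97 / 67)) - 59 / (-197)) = 5819273826507 / 5382164504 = 1081.21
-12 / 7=-1.71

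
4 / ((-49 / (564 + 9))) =-2292 / 49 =-46.78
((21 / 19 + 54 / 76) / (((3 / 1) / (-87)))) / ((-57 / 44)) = 40.65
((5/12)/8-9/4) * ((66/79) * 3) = -6963/1264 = -5.51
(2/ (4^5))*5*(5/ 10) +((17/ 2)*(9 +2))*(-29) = -2776571/ 1024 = -2711.50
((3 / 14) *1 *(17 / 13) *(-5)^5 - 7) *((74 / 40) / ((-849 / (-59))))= -350696767 / 3090360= -113.48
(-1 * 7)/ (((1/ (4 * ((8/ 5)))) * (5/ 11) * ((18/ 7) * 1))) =-8624/ 225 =-38.33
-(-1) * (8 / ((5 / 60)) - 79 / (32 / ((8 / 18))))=6833 / 72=94.90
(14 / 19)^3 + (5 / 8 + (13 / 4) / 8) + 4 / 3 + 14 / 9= 8534083 / 1975392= 4.32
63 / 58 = 1.09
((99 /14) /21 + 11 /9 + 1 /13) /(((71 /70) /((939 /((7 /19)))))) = 557739395 /135681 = 4110.67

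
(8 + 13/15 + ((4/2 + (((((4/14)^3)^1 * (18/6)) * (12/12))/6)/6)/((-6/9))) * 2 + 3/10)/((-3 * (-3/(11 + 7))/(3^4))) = 512.06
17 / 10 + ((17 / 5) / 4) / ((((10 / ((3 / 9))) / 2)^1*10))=5117 / 3000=1.71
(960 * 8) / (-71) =-7680 / 71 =-108.17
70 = 70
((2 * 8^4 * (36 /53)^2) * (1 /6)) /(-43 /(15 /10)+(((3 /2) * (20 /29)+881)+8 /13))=2001272832 /2713086695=0.74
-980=-980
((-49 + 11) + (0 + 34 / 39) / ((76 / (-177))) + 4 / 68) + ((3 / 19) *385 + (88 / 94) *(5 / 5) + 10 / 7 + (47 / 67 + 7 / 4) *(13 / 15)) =25.31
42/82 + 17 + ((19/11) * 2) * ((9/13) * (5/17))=18.22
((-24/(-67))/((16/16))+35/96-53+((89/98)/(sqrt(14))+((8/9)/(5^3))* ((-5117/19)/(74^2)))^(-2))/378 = -10445944902238004280712710429367192091207287/111849576722897506025536468367396462390942016+1591140728241388853762479312500000* sqrt(14)/46004096877919227451341370350379576321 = -0.09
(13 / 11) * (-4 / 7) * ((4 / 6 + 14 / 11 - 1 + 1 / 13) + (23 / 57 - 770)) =25058788 / 48279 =519.04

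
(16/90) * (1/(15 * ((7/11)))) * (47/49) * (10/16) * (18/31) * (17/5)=17578/797475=0.02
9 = 9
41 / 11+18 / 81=391 / 99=3.95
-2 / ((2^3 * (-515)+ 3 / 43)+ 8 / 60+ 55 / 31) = 19995 / 41169932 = 0.00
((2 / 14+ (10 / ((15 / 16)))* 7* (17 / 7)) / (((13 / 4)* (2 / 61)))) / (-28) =-232471 / 3822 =-60.82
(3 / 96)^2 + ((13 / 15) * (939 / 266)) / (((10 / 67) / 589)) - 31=12042.31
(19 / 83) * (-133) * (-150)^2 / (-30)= 1895250 / 83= 22834.34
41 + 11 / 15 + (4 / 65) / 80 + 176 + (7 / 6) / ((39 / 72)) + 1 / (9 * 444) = 71392201 / 324675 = 219.89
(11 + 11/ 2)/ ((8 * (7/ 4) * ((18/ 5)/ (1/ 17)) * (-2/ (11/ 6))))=-605/ 34272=-0.02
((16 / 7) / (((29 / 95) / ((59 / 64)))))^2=31416025 / 659344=47.65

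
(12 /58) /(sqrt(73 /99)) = 18 * sqrt(803) /2117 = 0.24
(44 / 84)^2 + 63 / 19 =30082 / 8379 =3.59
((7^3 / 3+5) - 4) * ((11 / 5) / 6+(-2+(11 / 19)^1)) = -103973 / 855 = -121.61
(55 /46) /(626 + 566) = 55 /54832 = 0.00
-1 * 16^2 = -256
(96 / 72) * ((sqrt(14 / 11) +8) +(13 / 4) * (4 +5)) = 4 * sqrt(154) / 33 +149 / 3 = 51.17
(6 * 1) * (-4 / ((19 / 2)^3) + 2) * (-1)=-82116 / 6859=-11.97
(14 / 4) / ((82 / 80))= 140 / 41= 3.41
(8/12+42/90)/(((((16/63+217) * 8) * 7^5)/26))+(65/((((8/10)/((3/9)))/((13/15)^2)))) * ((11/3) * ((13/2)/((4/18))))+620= 66292016237053/23660990640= 2801.74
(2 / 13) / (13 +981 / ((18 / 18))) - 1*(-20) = 129221 / 6461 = 20.00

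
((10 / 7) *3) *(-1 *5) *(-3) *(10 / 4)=1125 / 7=160.71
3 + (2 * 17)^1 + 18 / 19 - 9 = 550 / 19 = 28.95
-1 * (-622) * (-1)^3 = -622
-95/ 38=-5/ 2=-2.50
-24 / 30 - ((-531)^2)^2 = -397510027609 / 5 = -79502005521.80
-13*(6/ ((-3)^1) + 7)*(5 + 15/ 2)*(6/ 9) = -1625/ 3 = -541.67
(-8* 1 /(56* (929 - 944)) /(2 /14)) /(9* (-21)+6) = -0.00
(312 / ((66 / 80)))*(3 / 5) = 226.91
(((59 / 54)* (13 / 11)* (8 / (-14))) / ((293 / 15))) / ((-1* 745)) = 1534 / 30254301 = 0.00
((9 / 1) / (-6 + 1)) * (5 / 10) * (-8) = 36 / 5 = 7.20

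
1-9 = -8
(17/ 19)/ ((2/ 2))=17/ 19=0.89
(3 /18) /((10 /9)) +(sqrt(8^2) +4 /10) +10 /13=2423 /260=9.32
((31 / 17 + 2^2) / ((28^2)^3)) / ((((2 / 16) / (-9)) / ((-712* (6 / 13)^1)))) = 237897 / 832013728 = 0.00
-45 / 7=-6.43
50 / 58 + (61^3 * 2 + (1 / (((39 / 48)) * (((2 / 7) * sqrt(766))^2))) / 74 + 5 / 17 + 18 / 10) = 206149887915376 / 454109695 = 453964.96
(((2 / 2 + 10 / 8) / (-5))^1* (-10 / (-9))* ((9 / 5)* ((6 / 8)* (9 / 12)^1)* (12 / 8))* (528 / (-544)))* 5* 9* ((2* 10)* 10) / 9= 737.04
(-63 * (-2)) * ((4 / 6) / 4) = 21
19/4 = 4.75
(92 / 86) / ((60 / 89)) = 2047 / 1290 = 1.59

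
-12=-12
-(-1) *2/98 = 1/49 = 0.02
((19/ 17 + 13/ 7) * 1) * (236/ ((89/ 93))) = 7769592/ 10591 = 733.60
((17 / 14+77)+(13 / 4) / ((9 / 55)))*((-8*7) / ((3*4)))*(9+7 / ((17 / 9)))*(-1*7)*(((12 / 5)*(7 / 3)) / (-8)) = -484414 / 17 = -28494.94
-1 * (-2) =2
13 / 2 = 6.50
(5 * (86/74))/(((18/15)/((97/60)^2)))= 404587/31968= 12.66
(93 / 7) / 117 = 31 / 273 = 0.11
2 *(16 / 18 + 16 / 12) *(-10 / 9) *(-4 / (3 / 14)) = 22400 / 243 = 92.18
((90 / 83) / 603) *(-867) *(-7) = 60690 / 5561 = 10.91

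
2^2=4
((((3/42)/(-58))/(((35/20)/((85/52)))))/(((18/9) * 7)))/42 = -85/43448496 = -0.00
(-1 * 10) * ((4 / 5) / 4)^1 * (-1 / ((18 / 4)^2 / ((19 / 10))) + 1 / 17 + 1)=-13288 / 6885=-1.93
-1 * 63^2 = -3969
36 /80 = 9 /20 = 0.45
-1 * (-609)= 609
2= 2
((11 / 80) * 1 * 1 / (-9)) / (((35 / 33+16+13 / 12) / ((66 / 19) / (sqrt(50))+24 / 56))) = -1331 * sqrt(2) / 4550500-121 / 335300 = -0.00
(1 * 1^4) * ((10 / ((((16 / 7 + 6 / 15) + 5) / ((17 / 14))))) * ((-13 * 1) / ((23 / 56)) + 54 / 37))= -10919950 / 228919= -47.70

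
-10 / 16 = -5 / 8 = -0.62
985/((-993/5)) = -4925/993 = -4.96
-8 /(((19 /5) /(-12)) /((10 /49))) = 4800 /931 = 5.16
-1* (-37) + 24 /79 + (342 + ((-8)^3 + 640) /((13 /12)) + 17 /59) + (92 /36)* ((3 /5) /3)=1358589589 /2726685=498.26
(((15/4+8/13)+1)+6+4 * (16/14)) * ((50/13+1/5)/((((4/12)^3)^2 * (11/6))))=3336624981/130130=25640.71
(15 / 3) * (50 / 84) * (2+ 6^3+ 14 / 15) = 41050 / 63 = 651.59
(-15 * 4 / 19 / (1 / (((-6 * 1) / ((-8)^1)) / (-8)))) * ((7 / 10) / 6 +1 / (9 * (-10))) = 0.03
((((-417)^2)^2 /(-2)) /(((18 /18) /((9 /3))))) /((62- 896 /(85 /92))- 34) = 2570177667285 /53368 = 48159527.57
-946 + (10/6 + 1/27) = -25496/27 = -944.30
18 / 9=2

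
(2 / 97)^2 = 4 / 9409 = 0.00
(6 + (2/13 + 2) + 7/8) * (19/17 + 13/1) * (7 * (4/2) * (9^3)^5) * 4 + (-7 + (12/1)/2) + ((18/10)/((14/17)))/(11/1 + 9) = 454716330182730966396413/309400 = 1469671396841405838.39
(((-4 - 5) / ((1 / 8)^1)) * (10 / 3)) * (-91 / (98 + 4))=3640 / 17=214.12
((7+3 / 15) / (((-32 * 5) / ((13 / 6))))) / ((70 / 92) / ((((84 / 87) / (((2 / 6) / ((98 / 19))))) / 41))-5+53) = -131859 / 67739075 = -0.00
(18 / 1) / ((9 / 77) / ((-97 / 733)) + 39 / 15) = 336105 / 32056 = 10.48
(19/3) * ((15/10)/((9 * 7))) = 19/126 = 0.15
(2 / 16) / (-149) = -1 / 1192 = -0.00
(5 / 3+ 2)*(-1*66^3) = -1054152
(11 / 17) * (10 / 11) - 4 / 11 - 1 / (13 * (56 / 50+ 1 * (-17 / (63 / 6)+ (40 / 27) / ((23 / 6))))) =9000663 / 9913618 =0.91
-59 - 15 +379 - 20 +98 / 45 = 287.18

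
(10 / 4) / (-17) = -5 / 34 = -0.15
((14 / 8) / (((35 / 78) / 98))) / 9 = 42.47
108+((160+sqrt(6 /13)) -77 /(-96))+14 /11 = sqrt(78) /13+285199 /1056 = 270.75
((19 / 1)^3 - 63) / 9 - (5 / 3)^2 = 2257 / 3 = 752.33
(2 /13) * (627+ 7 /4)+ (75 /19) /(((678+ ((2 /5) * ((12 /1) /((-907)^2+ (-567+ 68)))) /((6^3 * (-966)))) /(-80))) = 1152300560178867215 /11970088024985506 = 96.27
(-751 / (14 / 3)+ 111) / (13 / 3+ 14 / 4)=-2097 / 329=-6.37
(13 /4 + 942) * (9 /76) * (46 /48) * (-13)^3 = -30167007 /128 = -235679.74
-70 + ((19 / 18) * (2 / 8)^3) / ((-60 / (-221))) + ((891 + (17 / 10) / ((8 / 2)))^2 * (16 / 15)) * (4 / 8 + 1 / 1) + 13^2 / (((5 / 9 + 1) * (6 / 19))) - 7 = 15382347065129 / 12096000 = 1271688.75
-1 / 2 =-0.50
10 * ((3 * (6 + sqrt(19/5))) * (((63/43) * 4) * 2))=3024 * sqrt(95)/43 + 90720/43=2795.22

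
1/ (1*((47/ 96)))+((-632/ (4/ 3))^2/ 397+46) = 11456198/ 18659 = 613.98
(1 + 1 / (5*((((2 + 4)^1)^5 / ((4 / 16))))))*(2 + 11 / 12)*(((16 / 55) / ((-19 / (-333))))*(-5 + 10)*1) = 40279939 / 541728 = 74.35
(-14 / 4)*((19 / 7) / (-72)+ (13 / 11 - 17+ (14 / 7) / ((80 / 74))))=388243 / 7920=49.02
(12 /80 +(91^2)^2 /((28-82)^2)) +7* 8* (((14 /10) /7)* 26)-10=86744222 /3645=23798.14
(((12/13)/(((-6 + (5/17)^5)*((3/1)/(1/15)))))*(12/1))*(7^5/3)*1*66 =-8399964882848/553541105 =-15174.96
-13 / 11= -1.18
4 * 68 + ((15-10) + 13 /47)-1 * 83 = 9131 /47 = 194.28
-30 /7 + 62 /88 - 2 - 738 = -743.58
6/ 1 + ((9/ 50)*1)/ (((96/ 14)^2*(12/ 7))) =6.00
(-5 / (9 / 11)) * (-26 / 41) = 1430 / 369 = 3.88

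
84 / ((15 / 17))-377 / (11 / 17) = -26809 / 55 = -487.44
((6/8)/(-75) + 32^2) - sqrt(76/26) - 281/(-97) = 9960803/9700 - sqrt(494)/13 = 1025.18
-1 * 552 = -552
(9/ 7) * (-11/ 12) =-33/ 28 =-1.18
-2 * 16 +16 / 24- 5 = -109 / 3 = -36.33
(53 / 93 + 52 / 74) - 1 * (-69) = 241808 / 3441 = 70.27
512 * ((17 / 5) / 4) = 2176 / 5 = 435.20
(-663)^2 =439569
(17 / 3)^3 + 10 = 5183 / 27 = 191.96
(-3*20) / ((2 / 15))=-450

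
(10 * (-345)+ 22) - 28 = -3456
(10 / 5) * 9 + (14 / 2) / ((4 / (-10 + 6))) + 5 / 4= 12.25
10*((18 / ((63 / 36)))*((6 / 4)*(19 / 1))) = 20520 / 7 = 2931.43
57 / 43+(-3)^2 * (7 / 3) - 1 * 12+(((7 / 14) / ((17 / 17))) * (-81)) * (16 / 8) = -3039 / 43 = -70.67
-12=-12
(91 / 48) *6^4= 2457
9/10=0.90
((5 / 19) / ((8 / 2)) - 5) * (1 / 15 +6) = -2275 / 76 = -29.93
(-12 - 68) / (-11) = 80 / 11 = 7.27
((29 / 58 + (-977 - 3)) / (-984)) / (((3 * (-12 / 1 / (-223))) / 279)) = 4514189 / 2624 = 1720.35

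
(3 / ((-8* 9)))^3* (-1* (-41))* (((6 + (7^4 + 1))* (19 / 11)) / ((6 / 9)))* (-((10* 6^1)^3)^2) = 9496399500000 / 11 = 863309045454.55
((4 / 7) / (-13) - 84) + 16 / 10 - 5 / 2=-77299 / 910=-84.94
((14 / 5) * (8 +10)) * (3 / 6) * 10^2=2520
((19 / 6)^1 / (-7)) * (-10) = 95 / 21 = 4.52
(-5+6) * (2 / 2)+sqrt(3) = 1+sqrt(3) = 2.73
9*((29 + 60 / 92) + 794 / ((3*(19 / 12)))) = 774054 / 437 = 1771.29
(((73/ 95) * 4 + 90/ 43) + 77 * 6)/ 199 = 1908376/ 812915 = 2.35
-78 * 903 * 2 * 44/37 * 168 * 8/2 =-4165185024/37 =-112572568.22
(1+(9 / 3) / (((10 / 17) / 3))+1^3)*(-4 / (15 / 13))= -4498 / 75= -59.97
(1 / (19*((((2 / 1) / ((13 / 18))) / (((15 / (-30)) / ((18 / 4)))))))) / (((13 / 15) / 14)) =-35 / 1026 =-0.03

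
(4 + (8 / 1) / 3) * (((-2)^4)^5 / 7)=998643.81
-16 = -16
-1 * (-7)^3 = 343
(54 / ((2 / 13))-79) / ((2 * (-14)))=-68 / 7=-9.71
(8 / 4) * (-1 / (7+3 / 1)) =-1 / 5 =-0.20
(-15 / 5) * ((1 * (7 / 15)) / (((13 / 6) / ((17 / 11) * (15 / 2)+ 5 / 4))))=-2373 / 286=-8.30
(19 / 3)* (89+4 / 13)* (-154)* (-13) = 1132362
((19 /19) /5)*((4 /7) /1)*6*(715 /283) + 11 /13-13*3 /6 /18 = 2055863 /927108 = 2.22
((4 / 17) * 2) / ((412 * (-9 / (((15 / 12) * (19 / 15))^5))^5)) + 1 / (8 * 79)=-1188372756075999737679021617430973 / 3896071694883218204170702959868379136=-0.00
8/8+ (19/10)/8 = 99/80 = 1.24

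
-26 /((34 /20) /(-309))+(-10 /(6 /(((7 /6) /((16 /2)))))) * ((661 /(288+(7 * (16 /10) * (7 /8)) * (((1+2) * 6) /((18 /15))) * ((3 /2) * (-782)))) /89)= 177244878227215 /37505139696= 4725.88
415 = 415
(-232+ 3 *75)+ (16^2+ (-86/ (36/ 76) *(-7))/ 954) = 1074676/ 4293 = 250.33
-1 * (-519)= 519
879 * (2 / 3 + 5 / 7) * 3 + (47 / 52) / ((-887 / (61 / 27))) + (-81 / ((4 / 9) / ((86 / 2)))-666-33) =-21332354269 / 4358718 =-4894.18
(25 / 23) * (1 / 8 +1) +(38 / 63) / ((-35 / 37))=237421 / 405720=0.59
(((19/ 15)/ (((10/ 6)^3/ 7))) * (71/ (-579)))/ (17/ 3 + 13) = -12141/ 965000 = -0.01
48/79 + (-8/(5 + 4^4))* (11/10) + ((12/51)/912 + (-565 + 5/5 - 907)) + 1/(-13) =-2546298538471/1731583620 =-1470.50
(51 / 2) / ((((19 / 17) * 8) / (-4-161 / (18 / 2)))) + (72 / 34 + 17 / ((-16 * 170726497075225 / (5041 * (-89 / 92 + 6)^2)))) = -1351144087474665996434617 / 22403730720577897017600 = -60.31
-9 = -9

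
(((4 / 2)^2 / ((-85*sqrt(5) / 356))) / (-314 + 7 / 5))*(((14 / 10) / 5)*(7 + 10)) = 9968*sqrt(5) / 195375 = 0.11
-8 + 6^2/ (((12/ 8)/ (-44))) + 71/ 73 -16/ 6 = -233387/ 219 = -1065.69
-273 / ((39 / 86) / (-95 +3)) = 55384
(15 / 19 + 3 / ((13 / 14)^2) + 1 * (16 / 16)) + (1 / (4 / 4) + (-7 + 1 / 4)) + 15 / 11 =124669 / 141284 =0.88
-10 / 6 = -5 / 3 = -1.67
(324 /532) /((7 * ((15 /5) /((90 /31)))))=0.08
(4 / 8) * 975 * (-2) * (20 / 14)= -1392.86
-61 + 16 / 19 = -1143 / 19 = -60.16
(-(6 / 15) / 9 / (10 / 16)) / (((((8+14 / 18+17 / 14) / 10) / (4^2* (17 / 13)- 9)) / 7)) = -97216 / 16367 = -5.94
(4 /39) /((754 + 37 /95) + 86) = 0.00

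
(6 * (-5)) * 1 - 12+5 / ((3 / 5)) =-101 / 3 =-33.67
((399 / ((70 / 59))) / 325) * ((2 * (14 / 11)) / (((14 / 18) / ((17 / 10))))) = 514539 / 89375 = 5.76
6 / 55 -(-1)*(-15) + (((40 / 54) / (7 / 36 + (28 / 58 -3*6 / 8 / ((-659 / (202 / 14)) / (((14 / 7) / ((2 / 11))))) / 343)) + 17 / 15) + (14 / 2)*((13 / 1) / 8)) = -31853571039 / 24667870744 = -1.29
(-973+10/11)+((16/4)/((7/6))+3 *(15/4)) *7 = -38251/44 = -869.34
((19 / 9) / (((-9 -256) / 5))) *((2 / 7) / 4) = -0.00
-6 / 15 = -2 / 5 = -0.40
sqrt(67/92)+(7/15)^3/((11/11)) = 343/3375+sqrt(1541)/46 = 0.96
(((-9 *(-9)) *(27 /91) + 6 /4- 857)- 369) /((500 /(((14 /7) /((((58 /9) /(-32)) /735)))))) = 33034932 /1885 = 17525.16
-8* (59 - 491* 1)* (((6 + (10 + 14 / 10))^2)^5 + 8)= 8791565511150609.81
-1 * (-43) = 43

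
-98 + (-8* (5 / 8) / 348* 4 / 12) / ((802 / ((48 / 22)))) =-37608191 / 383757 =-98.00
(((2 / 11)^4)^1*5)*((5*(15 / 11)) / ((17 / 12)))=72000 / 2737867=0.03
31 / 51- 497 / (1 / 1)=-25316 / 51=-496.39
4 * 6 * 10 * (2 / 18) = 80 / 3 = 26.67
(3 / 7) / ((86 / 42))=9 / 43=0.21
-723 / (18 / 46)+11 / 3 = -1844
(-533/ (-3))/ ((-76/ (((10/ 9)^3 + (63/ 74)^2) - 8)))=13.80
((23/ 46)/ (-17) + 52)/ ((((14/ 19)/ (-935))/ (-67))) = 123716505/ 28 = 4418446.61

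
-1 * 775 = -775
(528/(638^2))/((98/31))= 186/453299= 0.00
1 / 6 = 0.17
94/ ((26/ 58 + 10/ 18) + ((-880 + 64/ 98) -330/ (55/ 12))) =-601083/ 6076969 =-0.10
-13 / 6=-2.17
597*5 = 2985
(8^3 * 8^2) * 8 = 262144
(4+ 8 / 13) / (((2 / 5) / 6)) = 900 / 13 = 69.23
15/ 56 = 0.27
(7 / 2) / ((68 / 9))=63 / 136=0.46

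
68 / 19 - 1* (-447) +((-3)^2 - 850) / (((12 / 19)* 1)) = -200869 / 228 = -881.00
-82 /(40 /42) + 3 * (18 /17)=-14097 /170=-82.92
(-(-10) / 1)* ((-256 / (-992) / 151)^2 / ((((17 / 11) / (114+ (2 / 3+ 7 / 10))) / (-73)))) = -177867712 / 1117499811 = -0.16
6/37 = 0.16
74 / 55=1.35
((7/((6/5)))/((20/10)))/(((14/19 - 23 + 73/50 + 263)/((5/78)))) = 83125/107680716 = 0.00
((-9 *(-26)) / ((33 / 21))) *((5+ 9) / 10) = 11466 / 55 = 208.47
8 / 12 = 2 / 3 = 0.67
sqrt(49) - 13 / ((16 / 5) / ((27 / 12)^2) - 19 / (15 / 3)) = 14246 / 1283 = 11.10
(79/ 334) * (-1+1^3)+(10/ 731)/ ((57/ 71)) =710/ 41667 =0.02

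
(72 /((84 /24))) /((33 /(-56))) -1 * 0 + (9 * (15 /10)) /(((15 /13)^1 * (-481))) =-142179 /4070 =-34.93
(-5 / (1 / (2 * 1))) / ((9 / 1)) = -10 / 9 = -1.11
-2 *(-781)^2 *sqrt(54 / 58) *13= -47576958 *sqrt(87) / 29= -15302355.91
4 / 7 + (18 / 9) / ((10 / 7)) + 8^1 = 349 / 35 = 9.97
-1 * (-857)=857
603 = 603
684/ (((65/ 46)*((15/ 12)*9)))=13984/ 325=43.03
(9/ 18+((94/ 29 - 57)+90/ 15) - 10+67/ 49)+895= 2384747/ 2842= 839.11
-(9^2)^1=-81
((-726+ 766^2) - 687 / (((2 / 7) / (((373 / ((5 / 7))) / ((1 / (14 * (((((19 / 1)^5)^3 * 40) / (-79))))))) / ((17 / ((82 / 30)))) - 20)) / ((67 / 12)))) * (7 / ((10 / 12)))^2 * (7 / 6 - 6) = -6944726984658801814127064749601937 / 167875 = -41368440712785118773653400000.00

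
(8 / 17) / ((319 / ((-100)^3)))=-8000000 / 5423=-1475.20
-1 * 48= -48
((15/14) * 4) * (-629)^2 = 11869230/7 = 1695604.29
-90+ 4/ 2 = -88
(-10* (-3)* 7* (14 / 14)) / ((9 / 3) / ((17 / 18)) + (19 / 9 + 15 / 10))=64260 / 2077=30.94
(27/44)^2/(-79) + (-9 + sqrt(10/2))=-1377225/152944 + sqrt(5)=-6.77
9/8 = 1.12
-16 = -16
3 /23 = 0.13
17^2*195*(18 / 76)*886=224687385 / 19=11825651.84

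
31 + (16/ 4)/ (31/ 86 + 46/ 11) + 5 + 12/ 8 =329843/ 8594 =38.38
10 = 10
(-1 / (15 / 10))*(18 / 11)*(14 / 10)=-84 / 55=-1.53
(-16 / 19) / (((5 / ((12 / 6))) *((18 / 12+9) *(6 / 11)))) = -352 / 5985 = -0.06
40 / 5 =8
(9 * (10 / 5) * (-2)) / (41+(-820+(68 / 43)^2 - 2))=22188 / 479815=0.05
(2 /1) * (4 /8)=1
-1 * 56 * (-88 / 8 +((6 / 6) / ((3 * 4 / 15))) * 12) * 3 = -672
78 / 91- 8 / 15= 34 / 105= 0.32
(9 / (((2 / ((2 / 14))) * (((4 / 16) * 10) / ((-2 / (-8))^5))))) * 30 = 0.01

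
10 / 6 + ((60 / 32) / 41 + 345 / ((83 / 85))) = 28995655 / 81672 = 355.03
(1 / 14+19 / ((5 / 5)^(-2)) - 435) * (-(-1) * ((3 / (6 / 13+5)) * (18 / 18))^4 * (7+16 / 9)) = -118246909833 / 355763534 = -332.38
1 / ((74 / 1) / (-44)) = -22 / 37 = -0.59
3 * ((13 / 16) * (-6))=-117 / 8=-14.62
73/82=0.89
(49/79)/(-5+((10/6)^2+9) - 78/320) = 0.09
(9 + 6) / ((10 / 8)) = 12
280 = 280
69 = 69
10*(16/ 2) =80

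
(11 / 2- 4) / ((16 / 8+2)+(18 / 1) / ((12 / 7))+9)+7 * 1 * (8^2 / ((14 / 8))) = 12035 / 47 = 256.06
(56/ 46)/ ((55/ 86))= 2408/ 1265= 1.90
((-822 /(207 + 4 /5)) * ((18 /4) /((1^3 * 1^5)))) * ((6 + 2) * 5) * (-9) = 6658200 /1039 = 6408.28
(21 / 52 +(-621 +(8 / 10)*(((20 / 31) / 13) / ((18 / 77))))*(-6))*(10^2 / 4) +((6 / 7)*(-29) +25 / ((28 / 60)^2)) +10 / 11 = 243001878887 / 2606604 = 93225.47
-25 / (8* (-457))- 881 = -3220911 / 3656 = -880.99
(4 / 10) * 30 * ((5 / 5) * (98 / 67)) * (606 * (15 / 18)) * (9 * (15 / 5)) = 239324.78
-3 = -3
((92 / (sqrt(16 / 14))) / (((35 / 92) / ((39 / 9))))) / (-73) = -27508 * sqrt(14) / 7665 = -13.43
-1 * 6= -6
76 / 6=38 / 3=12.67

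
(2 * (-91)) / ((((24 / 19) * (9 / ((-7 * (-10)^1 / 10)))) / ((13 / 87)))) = -157339 / 9396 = -16.75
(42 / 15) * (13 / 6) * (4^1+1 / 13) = 371 / 15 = 24.73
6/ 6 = 1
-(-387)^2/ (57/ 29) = -1447767/ 19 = -76198.26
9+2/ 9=83/ 9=9.22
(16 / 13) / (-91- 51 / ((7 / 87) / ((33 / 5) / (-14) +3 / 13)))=7840 / 392033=0.02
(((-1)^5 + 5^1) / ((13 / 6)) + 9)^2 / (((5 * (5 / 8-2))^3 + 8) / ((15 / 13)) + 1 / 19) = -967011840 / 2257571459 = -0.43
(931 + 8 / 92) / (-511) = -21415 / 11753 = -1.82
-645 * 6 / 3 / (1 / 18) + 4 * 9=-23184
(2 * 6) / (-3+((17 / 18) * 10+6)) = 27 / 28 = 0.96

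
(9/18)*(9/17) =9/34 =0.26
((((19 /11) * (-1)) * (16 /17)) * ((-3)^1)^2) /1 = -2736 /187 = -14.63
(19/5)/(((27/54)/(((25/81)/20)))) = 19/162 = 0.12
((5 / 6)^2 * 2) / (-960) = -5 / 3456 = -0.00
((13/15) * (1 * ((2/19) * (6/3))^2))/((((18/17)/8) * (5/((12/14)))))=28288/568575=0.05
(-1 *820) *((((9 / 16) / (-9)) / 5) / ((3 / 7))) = 287 / 12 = 23.92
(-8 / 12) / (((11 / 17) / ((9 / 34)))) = -3 / 11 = -0.27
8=8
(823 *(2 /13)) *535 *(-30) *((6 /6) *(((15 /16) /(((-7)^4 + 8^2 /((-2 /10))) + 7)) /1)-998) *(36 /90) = 4893427805515 /6032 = 811244662.72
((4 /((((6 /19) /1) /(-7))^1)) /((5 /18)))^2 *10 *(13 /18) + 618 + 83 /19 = 69966053 /95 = 736484.77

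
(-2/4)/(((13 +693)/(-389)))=389/1412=0.28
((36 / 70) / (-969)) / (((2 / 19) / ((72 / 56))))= -27 / 4165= -0.01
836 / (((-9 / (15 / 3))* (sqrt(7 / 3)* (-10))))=30.41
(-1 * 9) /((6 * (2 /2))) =-3 /2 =-1.50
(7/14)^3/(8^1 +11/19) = 0.01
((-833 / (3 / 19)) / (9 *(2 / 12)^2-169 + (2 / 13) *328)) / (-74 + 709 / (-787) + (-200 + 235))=-46264582 / 41390079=-1.12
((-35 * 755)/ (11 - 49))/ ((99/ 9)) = 26425/ 418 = 63.22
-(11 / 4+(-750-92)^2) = -2835867 / 4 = -708966.75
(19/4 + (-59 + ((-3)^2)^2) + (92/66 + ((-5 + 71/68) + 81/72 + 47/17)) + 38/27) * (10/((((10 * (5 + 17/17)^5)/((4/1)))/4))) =1190965/19630512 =0.06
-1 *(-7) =7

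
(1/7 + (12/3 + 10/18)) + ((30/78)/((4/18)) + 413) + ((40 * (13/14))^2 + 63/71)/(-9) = 216581563/814086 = 266.04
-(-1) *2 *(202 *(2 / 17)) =808 / 17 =47.53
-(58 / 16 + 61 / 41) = -1677 / 328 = -5.11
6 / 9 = 0.67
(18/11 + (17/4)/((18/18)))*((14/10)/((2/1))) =1813/440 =4.12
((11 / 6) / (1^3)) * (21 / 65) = 77 / 130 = 0.59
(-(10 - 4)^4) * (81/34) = -52488/17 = -3087.53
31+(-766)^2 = 586787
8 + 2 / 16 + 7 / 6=9.29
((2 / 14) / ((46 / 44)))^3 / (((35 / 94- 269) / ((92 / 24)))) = -500456 / 13745154591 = -0.00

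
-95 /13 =-7.31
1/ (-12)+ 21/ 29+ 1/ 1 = 571/ 348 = 1.64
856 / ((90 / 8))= 3424 / 45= 76.09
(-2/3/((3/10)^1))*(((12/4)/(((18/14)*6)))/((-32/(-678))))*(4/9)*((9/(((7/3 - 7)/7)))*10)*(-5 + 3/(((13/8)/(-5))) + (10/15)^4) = -292215175/18954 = -15417.07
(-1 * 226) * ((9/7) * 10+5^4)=-1009090/7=-144155.71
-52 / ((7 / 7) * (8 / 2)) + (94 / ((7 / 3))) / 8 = -223 / 28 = -7.96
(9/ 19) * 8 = 72/ 19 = 3.79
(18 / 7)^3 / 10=2916 / 1715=1.70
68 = 68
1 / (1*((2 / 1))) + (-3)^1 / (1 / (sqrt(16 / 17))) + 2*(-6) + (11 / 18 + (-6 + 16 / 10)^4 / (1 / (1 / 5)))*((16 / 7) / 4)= 12475807 / 393750 - 12*sqrt(17) / 17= 28.77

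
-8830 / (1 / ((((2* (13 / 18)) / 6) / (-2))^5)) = 1639258595 / 7346640384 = 0.22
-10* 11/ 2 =-55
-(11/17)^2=-121/289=-0.42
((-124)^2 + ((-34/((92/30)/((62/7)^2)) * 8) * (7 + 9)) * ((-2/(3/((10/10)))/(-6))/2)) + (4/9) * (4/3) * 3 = 93242720/10143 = 9192.81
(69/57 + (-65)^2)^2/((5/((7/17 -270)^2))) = 135428220256878756/521645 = 259617594833.42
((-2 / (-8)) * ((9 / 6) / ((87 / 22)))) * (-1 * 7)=-77 / 116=-0.66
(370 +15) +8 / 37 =14253 / 37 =385.22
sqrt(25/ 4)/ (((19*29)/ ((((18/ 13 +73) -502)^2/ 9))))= 17168045/ 186238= 92.18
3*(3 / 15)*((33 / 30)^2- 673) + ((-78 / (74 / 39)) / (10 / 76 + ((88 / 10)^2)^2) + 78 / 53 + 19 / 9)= -502121245730605049 / 1256880356338500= -399.50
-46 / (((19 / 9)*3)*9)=-46 / 57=-0.81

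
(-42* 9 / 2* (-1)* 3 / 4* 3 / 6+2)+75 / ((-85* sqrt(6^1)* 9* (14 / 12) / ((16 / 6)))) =583 / 8 - 40* sqrt(6) / 1071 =72.78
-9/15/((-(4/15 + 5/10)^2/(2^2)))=2160/529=4.08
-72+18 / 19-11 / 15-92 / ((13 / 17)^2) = -11035151 / 48165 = -229.11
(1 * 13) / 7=13 / 7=1.86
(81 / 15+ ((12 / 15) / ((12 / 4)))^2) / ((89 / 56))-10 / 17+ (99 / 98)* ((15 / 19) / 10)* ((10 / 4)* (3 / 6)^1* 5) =17001532777 / 5070970800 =3.35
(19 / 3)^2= 361 / 9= 40.11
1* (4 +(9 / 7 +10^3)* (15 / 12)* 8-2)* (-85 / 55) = -1191768 / 77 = -15477.51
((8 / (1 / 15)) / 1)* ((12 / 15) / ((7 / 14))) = 192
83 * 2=166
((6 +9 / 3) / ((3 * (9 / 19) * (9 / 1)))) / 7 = 19 / 189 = 0.10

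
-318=-318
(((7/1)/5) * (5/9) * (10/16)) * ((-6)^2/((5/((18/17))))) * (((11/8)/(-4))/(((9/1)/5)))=-385/544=-0.71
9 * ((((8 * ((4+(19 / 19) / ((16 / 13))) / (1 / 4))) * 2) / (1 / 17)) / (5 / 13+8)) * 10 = 6126120 / 109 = 56202.94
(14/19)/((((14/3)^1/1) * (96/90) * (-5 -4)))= -5/304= -0.02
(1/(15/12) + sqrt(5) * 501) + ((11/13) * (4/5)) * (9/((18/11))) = 294/65 + 501 * sqrt(5) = 1124.79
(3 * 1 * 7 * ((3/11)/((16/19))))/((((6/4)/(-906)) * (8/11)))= -180747/32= -5648.34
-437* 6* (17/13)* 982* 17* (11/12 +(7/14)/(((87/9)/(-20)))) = 2542404383/377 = 6743778.20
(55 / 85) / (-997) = -11 / 16949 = -0.00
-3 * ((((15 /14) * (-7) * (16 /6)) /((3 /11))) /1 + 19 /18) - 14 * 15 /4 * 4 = 41 /6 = 6.83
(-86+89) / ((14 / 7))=3 / 2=1.50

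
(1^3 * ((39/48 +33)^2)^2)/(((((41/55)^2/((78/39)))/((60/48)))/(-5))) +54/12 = -6478200445431481/220332032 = -29401991.11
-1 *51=-51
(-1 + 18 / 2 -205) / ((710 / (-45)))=1773 / 142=12.49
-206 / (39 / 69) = -4738 / 13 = -364.46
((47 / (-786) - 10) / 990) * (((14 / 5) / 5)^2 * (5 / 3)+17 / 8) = -62805301 / 2334420000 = -0.03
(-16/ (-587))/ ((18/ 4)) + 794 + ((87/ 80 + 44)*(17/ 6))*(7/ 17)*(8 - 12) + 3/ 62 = 3823418981/ 6550920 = 583.65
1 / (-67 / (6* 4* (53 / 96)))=-53 / 268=-0.20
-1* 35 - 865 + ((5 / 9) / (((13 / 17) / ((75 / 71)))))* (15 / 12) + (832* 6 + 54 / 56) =158705041 / 38766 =4093.92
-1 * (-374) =374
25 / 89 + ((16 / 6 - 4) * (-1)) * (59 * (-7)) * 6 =-294031 / 89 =-3303.72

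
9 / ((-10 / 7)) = -63 / 10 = -6.30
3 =3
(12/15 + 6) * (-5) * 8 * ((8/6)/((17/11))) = -704/3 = -234.67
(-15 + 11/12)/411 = -169/4932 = -0.03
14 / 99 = 0.14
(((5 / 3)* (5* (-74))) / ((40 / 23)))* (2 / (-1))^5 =34040 / 3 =11346.67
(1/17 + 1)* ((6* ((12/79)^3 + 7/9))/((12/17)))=3466825/493039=7.03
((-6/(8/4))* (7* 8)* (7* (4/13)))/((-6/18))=14112/13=1085.54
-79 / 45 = -1.76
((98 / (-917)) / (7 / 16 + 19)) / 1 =-224 / 40741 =-0.01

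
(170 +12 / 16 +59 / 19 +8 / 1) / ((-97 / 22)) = -41.25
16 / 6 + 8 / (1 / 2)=56 / 3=18.67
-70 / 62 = -35 / 31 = -1.13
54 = 54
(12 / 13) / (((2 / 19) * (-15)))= -38 / 65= -0.58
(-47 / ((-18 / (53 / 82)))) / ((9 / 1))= 2491 / 13284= 0.19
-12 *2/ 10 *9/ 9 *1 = -12/ 5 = -2.40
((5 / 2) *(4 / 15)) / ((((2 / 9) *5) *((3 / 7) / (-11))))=-77 / 5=-15.40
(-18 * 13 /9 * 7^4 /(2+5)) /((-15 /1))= 8918 /15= 594.53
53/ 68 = 0.78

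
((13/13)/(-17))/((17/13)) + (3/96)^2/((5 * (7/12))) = -115613/2589440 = -0.04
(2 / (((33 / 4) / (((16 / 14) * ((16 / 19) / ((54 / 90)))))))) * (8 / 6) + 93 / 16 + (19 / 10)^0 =4633289 / 632016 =7.33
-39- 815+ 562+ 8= -284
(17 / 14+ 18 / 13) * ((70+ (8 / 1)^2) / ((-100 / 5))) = -31691 / 1820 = -17.41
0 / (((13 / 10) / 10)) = 0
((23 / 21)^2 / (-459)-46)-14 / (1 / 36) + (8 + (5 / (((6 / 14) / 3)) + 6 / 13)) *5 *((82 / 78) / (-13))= -252409221088 / 444714543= -567.58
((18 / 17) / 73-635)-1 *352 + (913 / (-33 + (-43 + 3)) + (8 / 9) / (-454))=-2534080874 / 2535363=-999.49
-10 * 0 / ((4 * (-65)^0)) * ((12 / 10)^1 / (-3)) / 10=0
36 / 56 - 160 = -2231 / 14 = -159.36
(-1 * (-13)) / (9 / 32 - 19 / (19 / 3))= -416 / 87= -4.78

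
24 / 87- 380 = -11012 / 29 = -379.72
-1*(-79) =79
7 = 7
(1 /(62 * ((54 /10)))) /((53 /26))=65 /44361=0.00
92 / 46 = 2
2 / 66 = 1 / 33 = 0.03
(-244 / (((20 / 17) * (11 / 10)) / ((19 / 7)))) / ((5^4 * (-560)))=19703 / 13475000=0.00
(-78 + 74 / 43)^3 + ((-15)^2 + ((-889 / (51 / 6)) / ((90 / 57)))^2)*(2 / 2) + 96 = -2270229702520658 / 5169942675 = -439120.87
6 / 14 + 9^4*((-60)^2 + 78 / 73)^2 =3173778119149455 / 37303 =85081042252.62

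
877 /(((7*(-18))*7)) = -877 /882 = -0.99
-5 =-5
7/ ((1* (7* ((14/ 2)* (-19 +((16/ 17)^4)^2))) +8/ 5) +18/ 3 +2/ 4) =-488303020870/ 62274731447949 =-0.01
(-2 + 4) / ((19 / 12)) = 24 / 19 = 1.26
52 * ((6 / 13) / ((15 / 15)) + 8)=440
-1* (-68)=68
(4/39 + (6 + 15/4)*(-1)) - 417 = -66557/156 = -426.65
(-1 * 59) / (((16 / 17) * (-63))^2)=-17051 / 1016064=-0.02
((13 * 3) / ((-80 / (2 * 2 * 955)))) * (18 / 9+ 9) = -81939 / 4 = -20484.75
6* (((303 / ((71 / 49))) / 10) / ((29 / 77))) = 3429657 / 10295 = 333.14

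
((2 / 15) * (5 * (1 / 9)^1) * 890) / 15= 356 / 81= 4.40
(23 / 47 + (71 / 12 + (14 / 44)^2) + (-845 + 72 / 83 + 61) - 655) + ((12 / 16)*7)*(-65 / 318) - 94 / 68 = -14637636328745 / 10206982104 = -1434.08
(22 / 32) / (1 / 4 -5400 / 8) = -11 / 10796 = -0.00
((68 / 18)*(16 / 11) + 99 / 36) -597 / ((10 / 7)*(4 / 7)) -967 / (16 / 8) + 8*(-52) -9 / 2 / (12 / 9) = -3219391 / 1980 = -1625.96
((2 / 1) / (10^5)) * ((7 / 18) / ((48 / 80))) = 7 / 540000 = 0.00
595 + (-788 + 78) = -115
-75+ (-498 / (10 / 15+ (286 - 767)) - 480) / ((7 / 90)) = -8981895 / 1441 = -6233.10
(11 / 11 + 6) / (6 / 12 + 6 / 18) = 42 / 5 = 8.40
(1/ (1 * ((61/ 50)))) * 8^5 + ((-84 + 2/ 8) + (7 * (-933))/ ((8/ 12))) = 4142819/ 244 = 16978.77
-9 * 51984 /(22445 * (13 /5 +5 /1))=-12312 /4489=-2.74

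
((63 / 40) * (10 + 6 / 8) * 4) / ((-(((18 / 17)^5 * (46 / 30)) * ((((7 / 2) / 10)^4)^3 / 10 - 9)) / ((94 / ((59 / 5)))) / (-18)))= -64277494332800000000000000 / 121559404075821704183049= -528.77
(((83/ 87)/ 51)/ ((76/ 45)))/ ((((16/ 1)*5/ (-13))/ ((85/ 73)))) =-5395/ 2574272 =-0.00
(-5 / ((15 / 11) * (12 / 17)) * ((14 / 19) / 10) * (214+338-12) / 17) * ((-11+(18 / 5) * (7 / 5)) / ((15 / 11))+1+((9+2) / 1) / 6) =88781 / 4750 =18.69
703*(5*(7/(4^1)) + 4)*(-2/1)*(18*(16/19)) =-271728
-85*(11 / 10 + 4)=-867 / 2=-433.50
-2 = -2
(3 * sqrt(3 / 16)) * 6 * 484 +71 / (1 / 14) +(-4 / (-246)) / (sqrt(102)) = sqrt(102) / 6273 +994 +2178 * sqrt(3) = 4766.41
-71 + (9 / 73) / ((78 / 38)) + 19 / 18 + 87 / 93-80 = -78874697 / 529542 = -148.95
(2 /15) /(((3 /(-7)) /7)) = -98 /45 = -2.18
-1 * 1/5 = -1/5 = -0.20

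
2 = 2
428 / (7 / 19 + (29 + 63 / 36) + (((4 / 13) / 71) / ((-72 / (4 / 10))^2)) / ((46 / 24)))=466112415600 / 33889444951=13.75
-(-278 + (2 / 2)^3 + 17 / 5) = 1368 / 5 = 273.60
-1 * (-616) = 616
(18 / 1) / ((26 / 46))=414 / 13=31.85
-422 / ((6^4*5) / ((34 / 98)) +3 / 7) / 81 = -50218 / 180037971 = -0.00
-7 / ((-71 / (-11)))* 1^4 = -77 / 71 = -1.08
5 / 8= 0.62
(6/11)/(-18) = -1/33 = -0.03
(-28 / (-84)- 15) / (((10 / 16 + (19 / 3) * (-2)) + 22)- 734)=352 / 17377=0.02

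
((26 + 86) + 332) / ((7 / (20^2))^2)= 71040000 / 49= 1449795.92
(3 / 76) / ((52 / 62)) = 93 / 1976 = 0.05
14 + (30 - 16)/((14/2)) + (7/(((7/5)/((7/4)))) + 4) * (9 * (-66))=-15115/2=-7557.50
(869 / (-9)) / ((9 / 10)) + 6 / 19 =-164624 / 1539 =-106.97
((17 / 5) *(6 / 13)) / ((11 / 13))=102 / 55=1.85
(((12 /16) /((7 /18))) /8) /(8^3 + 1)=1 /2128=0.00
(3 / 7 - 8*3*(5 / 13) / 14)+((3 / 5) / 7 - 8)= -3706 / 455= -8.15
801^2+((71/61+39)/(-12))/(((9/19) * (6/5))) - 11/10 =63402320243/98820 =641594.01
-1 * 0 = 0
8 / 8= 1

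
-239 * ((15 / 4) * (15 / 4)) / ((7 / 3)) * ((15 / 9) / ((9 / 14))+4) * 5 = -2658875 / 56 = -47479.91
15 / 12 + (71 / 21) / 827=87119 / 69468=1.25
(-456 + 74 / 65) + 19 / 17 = -501387 / 1105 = -453.74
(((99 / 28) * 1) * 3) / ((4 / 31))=9207 / 112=82.21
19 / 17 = 1.12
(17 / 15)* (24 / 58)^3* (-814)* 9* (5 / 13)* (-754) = 143472384 / 841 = 170597.37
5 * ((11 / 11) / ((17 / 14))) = 70 / 17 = 4.12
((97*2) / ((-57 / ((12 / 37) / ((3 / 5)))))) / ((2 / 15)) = -9700 / 703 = -13.80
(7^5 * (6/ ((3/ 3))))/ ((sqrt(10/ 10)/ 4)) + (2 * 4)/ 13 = 5243792/ 13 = 403368.62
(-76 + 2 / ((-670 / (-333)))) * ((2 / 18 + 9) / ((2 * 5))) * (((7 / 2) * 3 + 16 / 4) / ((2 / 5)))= -29876003 / 12060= -2477.28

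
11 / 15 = 0.73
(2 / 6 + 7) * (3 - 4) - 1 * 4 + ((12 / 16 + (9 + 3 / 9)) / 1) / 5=-559 / 60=-9.32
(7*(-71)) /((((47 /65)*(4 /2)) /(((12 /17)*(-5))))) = 969150 /799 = 1212.95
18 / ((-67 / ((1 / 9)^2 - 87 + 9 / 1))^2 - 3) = -119713467 / 15043523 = -7.96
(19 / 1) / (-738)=-19 / 738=-0.03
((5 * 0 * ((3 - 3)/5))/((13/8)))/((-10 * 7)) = 0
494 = 494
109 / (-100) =-109 / 100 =-1.09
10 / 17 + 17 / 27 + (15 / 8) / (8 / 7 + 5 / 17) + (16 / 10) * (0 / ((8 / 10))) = 176003 / 69768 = 2.52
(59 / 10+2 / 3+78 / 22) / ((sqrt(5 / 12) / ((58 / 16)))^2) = 2806417 / 8800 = 318.91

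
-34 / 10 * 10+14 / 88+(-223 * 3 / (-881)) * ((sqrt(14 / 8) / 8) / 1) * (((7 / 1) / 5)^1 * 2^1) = -1489 / 44+4683 * sqrt(7) / 35240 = -33.49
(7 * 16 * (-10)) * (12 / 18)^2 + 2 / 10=-22391 / 45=-497.58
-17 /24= -0.71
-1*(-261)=261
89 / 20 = 4.45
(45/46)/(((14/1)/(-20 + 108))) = 990/161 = 6.15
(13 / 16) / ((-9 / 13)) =-1.17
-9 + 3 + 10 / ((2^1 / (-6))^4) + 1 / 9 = 7237 / 9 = 804.11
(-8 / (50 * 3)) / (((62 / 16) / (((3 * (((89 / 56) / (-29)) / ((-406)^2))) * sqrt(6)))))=89 * sqrt(6) / 6483205925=0.00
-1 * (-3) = 3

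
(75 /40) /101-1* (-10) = 8095 /808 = 10.02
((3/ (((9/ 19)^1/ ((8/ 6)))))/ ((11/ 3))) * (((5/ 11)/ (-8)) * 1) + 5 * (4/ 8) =860/ 363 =2.37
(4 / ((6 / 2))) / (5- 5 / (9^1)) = 3 / 10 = 0.30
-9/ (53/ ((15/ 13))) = -135/ 689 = -0.20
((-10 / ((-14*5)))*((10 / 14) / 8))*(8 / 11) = 5 / 539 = 0.01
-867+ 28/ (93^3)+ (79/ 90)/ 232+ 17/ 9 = -1614383847533/ 1866108240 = -865.11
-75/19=-3.95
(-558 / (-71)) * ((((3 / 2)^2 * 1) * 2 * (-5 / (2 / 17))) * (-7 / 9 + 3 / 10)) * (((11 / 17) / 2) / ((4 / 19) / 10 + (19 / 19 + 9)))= 12536865 / 540736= 23.18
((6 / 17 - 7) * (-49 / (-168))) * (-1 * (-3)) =-791 / 136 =-5.82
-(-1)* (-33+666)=633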